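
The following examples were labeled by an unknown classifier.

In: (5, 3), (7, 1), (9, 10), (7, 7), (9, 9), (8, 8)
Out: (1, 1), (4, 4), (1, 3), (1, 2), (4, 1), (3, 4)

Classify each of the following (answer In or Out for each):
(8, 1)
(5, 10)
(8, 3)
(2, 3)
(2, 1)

All 'In' examples share one property — first ≥ 5 — and every 'Out' example lacks it.
In: (8, 1), since first 8. In: (5, 10), since first 5. In: (8, 3), since first 8. Out: (2, 3), since first 2. Out: (2, 1), since first 2.

In, In, In, Out, Out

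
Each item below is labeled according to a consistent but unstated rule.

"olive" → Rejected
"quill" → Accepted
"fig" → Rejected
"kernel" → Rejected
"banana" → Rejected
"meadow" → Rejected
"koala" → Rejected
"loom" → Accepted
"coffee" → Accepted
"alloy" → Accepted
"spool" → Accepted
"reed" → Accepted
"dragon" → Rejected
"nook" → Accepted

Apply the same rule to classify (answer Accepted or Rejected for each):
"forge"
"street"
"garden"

Checking candidate rules against both groups, what survives is: has a double letter.
"forge": Rejected (no doubled letter). "street": Accepted ('ee' doubled). "garden": Rejected (no doubled letter).

Rejected, Accepted, Rejected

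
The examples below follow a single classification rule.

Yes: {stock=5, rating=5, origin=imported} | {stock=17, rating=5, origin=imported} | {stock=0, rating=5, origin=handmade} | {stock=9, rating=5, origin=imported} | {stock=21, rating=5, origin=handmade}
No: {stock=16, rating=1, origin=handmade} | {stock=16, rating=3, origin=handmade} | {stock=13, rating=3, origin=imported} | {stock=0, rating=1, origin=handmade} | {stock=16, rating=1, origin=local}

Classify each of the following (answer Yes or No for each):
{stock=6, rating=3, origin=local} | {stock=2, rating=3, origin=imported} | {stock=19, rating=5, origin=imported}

No, No, Yes

A rule that fits every label: rating = 5 — true of each 'Yes' example, false of each 'No' one.
{stock=6, rating=3, origin=local} → rating = 3 → No.
{stock=2, rating=3, origin=imported} → rating = 3 → No.
{stock=19, rating=5, origin=imported} → rating = 5 → Yes.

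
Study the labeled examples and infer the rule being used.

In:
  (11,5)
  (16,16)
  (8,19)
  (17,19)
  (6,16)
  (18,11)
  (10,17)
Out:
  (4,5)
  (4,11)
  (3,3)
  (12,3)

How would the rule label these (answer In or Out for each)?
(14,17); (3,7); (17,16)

In, Out, In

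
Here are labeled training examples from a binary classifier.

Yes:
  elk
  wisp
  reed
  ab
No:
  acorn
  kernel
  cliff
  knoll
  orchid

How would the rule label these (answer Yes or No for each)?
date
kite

Yes, Yes

'Yes' ⟺ length ≤ 4.
date: length 4, checks out → Yes. kite: length 4, checks out → Yes.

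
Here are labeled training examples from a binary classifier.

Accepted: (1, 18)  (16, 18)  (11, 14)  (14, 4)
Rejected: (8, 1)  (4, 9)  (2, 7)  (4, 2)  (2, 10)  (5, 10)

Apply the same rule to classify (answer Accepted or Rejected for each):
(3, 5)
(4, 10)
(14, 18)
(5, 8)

Rejected, Rejected, Accepted, Rejected

All 'Accepted' examples share one property — sum ≥ 18 — and every 'Rejected' example lacks it.
(3, 5) → 3+5 = 8 → Rejected.
(4, 10) → 4+10 = 14 → Rejected.
(14, 18) → 14+18 = 32 → Accepted.
(5, 8) → 5+8 = 13 → Rejected.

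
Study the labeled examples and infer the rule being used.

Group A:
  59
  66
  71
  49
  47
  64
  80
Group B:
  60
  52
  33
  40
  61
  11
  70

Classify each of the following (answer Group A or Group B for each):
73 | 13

Group A, Group B

The pattern is that an item is 'Group A' exactly when: digit sum ≥ 8.
73 — digit sum 7+3 = 10, hence Group A.
13 — digit sum 1+3 = 4, hence Group B.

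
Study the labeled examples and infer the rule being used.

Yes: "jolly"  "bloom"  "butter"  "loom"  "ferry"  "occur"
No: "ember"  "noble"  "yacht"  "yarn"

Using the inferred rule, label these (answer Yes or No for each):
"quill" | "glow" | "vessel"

The rule appears to be: has a double letter.
"quill": 'll' doubled — fits, so Yes. "glow": no doubled letter — does not satisfy this, so No. "vessel": 'ss' doubled — fits, so Yes.

Yes, No, Yes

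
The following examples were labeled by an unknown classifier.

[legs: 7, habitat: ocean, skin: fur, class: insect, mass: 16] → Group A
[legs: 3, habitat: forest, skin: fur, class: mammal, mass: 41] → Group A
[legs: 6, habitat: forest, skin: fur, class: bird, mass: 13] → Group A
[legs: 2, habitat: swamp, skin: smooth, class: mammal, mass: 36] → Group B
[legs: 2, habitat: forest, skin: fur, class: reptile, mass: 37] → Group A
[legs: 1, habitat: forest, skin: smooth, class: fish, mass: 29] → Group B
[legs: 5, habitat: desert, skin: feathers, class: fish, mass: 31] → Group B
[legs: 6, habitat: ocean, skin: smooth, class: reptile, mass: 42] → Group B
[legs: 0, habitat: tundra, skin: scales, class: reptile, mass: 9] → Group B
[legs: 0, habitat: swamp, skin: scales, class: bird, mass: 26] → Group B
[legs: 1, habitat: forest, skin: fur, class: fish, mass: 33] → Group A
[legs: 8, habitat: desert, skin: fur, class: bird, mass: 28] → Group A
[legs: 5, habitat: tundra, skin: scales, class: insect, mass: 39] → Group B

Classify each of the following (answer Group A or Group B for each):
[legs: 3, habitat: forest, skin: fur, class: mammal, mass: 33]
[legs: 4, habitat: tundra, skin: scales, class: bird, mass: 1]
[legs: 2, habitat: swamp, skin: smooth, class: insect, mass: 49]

Comparing the two groups points to one rule — skin is fur.
[legs: 3, habitat: forest, skin: fur, class: mammal, mass: 33] — skin is fur, hence Group A.
[legs: 4, habitat: tundra, skin: scales, class: bird, mass: 1] — skin is scales, hence Group B.
[legs: 2, habitat: swamp, skin: smooth, class: insect, mass: 49] — skin is smooth, hence Group B.

Group A, Group B, Group B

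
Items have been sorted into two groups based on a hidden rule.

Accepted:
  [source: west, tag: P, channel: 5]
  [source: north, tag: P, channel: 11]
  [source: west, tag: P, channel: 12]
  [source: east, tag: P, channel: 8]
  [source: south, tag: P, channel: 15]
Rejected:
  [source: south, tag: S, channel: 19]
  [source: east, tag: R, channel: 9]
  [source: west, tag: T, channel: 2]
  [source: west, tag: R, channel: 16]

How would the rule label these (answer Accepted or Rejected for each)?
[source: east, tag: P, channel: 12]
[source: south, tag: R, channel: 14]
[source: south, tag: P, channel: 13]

Accepted, Rejected, Accepted

The rule appears to be: tag is P.
[source: east, tag: P, channel: 12] → tag is P → Accepted.
[source: south, tag: R, channel: 14] → tag is R → Rejected.
[source: south, tag: P, channel: 13] → tag is P → Accepted.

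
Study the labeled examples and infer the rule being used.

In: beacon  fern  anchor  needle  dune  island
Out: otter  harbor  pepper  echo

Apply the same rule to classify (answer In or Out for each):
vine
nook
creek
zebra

In, In, Out, Out

The common property of the 'In' items is: contains 'n'. No 'Out' item has it.
vine → has 'n' → In.
nook → has 'n' → In.
creek → no 'n' → Out.
zebra → no 'n' → Out.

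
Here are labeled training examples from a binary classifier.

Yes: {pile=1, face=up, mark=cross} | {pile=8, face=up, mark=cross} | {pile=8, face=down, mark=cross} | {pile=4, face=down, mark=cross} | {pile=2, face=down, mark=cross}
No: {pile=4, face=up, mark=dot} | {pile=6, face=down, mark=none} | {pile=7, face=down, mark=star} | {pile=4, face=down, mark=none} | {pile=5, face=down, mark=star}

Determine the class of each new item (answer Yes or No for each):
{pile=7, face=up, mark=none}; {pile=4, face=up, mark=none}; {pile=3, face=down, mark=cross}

No, No, Yes

Looking at the examples, the only property every 'Yes' case has and every 'No' case lacks is: mark is cross.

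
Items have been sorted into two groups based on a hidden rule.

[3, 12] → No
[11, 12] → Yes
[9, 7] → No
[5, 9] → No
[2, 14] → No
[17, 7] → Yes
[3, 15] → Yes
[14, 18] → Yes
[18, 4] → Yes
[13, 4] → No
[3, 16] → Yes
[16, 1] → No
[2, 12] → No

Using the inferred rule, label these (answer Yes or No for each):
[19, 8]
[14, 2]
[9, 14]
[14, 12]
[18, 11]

Yes, No, Yes, Yes, Yes

Rule: sum ≥ 18. This holds for each 'Yes' example and fails for each 'No' one.
[19, 8]: 19+8 = 27 — qualifies, so Yes.
[14, 2]: 14+2 = 16 — fails this test, so No.
[9, 14]: 9+14 = 23 — qualifies, so Yes.
[14, 12]: 14+12 = 26 — qualifies, so Yes.
[18, 11]: 18+11 = 29 — qualifies, so Yes.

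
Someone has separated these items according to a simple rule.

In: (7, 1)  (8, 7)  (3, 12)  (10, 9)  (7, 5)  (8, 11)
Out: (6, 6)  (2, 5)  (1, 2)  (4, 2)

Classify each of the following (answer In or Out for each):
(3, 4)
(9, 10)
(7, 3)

Out, In, In

A rule that fits every label: max ≥ 7 — true of each 'In' example, false of each 'Out' one.
(3, 4) → max 4 → Out.
(9, 10) → max 10 → In.
(7, 3) → max 7 → In.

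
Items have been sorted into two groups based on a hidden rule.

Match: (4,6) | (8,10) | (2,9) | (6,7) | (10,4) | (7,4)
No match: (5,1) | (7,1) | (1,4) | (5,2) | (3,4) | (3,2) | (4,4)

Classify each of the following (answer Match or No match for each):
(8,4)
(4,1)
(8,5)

'Match' ⟺ sum ≥ 10.
(8,4): Match (8+4 = 12).
(4,1): No match (4+1 = 5).
(8,5): Match (8+5 = 13).

Match, No match, Match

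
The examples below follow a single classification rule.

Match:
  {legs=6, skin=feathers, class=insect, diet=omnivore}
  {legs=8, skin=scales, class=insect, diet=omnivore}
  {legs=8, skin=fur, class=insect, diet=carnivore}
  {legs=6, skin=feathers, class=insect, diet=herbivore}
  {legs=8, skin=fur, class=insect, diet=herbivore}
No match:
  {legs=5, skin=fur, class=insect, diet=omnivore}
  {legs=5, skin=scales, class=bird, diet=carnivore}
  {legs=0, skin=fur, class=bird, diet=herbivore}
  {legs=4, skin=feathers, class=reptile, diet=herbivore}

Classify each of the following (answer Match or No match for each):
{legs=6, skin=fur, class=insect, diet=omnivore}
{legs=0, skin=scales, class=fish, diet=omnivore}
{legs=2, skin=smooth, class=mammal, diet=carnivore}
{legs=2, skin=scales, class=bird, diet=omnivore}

Match, No match, No match, No match

The simplest hypothesis consistent with all the labels is: legs ≥ 6.
{legs=6, skin=fur, class=insect, diet=omnivore} — legs = 6, hence Match. {legs=0, skin=scales, class=fish, diet=omnivore} — legs = 0, hence No match. {legs=2, skin=smooth, class=mammal, diet=carnivore} — legs = 2, hence No match. {legs=2, skin=scales, class=bird, diet=omnivore} — legs = 2, hence No match.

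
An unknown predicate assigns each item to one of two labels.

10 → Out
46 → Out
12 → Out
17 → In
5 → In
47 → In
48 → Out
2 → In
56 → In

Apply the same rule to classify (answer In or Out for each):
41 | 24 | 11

In, Out, In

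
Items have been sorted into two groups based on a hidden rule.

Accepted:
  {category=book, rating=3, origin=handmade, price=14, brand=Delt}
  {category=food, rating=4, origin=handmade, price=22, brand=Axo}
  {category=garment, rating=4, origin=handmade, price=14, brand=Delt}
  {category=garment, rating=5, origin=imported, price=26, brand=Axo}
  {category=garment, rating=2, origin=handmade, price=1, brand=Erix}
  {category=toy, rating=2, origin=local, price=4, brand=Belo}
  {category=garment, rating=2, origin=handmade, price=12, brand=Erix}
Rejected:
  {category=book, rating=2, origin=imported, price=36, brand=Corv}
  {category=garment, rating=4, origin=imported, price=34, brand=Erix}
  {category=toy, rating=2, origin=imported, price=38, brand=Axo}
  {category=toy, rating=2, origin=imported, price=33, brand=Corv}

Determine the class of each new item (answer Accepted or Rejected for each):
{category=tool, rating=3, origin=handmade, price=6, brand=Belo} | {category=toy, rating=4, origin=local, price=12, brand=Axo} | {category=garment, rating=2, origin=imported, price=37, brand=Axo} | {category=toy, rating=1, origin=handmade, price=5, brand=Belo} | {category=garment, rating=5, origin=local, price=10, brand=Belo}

A rule that fits every label: price ≤ 26 — true of each 'Accepted' example, false of each 'Rejected' one.
{category=tool, rating=3, origin=handmade, price=6, brand=Belo}: price = 6, fits → Accepted.
{category=toy, rating=4, origin=local, price=12, brand=Axo}: price = 12, fits → Accepted.
{category=garment, rating=2, origin=imported, price=37, brand=Axo}: price = 37, doesn't match → Rejected.
{category=toy, rating=1, origin=handmade, price=5, brand=Belo}: price = 5, fits → Accepted.
{category=garment, rating=5, origin=local, price=10, brand=Belo}: price = 10, fits → Accepted.

Accepted, Accepted, Rejected, Accepted, Accepted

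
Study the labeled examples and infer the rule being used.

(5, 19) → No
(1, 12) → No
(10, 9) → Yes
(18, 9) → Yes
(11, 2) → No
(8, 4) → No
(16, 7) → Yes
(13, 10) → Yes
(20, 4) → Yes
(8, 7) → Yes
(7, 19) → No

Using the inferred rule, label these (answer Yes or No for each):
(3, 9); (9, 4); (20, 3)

No, No, Yes

All 'Yes' examples share one property — first > second AND sum ≥ 15 — and every 'No' example lacks it.
(3, 9): 3 < 9, 3+9 = 12 — fails this test, so No.
(9, 4): 9 > 4, 9+4 = 13 — fails this test, so No.
(20, 3): 20 > 3, 20+3 = 23 — fits, so Yes.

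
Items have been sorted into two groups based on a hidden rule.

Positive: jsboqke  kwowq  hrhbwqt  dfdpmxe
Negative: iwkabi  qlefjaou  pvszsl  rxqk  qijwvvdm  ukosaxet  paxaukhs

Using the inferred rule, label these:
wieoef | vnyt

Negative, Negative

All 'Positive' examples share one property — odd length — and every 'Negative' example lacks it.
wieoef: length 6, doesn't match → Negative. vnyt: length 4, doesn't match → Negative.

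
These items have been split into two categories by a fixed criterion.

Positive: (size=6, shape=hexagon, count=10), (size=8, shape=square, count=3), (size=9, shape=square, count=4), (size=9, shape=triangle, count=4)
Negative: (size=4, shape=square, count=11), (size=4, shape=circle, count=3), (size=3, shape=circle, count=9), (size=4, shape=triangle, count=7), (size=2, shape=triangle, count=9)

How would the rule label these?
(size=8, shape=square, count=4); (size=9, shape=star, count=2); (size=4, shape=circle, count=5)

Positive, Positive, Negative

The pattern is that an item is 'Positive' exactly when: size ≥ 6.
Positive: (size=8, shape=square, count=4), since size = 8.
Positive: (size=9, shape=star, count=2), since size = 9.
Negative: (size=4, shape=circle, count=5), since size = 4.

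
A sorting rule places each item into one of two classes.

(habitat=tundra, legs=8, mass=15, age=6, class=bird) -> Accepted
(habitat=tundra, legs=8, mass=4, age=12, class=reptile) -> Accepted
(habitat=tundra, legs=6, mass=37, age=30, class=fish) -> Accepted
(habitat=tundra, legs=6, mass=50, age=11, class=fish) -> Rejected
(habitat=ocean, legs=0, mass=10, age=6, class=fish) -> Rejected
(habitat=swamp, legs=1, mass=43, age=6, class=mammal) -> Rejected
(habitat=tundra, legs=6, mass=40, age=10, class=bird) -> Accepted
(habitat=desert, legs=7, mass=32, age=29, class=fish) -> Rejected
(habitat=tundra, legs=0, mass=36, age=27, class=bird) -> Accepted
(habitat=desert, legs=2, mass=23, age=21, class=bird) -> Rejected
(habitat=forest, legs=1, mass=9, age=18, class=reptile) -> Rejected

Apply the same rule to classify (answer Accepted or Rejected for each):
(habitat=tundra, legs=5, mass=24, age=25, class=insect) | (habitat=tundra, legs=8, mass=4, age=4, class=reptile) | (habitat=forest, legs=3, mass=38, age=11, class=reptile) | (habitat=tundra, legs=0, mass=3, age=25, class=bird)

Accepted, Accepted, Rejected, Accepted

The distinguishing property — habitat is tundra AND mass ≤ 40 — holds for all the 'Accepted' cases and none of the 'Rejected' cases.
(habitat=tundra, legs=5, mass=24, age=25, class=insect): Accepted (habitat is tundra, mass = 24).
(habitat=tundra, legs=8, mass=4, age=4, class=reptile): Accepted (habitat is tundra, mass = 4).
(habitat=forest, legs=3, mass=38, age=11, class=reptile): Rejected (habitat is forest, mass = 38).
(habitat=tundra, legs=0, mass=3, age=25, class=bird): Accepted (habitat is tundra, mass = 3).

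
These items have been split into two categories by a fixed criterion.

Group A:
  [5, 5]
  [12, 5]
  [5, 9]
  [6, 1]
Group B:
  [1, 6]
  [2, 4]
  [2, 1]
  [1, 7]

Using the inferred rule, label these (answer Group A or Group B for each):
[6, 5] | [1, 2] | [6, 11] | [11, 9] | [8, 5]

Group A, Group B, Group A, Group A, Group A

'Group A' ⟺ first ≥ 4.
[6, 5] — first 6, hence Group A.
[1, 2] — first 1, hence Group B.
[6, 11] — first 6, hence Group A.
[11, 9] — first 11, hence Group A.
[8, 5] — first 8, hence Group A.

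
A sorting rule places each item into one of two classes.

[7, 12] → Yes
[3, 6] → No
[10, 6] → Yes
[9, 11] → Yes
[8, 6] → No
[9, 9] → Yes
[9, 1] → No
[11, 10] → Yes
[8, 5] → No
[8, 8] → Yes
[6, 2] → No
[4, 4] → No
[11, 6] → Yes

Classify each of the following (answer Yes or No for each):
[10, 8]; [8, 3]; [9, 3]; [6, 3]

Yes, No, No, No

The pattern is that an item is 'Yes' exactly when: sum ≥ 16.
[10, 8] — 10+8 = 18, hence Yes. [8, 3] — 8+3 = 11, hence No. [9, 3] — 9+3 = 12, hence No. [6, 3] — 6+3 = 9, hence No.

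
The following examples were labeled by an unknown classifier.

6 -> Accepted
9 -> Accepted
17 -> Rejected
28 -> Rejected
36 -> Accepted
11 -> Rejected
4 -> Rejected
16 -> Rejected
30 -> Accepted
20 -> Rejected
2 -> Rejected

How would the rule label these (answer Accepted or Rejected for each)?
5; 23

Rejected, Rejected

Checking candidate rules against both groups, what survives is: multiple of 3.
5 → 5 = 3·1 + 2 → Rejected. 23 → 23 = 3·7 + 2 → Rejected.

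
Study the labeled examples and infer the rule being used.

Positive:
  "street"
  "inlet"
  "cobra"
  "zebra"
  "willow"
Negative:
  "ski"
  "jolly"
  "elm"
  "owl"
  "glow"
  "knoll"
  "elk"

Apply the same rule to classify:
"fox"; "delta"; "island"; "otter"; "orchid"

'Positive' ⟺ has ≥ 2 vowels.

Negative, Positive, Positive, Positive, Positive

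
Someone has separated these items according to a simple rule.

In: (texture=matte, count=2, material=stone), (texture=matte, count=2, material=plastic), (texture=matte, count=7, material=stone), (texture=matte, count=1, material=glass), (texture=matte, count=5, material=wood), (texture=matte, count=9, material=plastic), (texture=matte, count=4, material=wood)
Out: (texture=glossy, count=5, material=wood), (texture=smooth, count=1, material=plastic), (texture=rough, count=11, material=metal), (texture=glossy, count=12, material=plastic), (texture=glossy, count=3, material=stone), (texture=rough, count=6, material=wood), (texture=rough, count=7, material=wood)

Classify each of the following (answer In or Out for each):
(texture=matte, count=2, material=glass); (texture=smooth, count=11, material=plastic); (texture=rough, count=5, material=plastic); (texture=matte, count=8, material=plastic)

In, Out, Out, In

'In' ⟺ texture is matte.
(texture=matte, count=2, material=glass): texture is matte, matches → In.
(texture=smooth, count=11, material=plastic): texture is smooth, does not pass → Out.
(texture=rough, count=5, material=plastic): texture is rough, does not pass → Out.
(texture=matte, count=8, material=plastic): texture is matte, matches → In.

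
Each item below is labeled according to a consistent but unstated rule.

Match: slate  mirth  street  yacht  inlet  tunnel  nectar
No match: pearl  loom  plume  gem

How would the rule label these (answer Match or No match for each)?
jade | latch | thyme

One predicate separates the groups cleanly: contains 't'.

No match, Match, Match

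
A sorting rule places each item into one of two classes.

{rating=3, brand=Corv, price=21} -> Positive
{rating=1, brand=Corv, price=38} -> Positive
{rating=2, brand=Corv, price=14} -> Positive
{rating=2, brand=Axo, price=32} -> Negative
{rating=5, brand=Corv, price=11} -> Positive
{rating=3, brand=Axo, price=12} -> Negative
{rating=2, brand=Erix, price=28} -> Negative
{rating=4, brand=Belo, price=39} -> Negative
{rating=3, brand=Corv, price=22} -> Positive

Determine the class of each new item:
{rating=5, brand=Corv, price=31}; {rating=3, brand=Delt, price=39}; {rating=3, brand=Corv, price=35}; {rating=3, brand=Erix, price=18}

Positive, Negative, Positive, Negative

All 'Positive' examples share one property — brand is Corv — and every 'Negative' example lacks it.
{rating=5, brand=Corv, price=31} → brand is Corv → Positive.
{rating=3, brand=Delt, price=39} → brand is Delt → Negative.
{rating=3, brand=Corv, price=35} → brand is Corv → Positive.
{rating=3, brand=Erix, price=18} → brand is Erix → Negative.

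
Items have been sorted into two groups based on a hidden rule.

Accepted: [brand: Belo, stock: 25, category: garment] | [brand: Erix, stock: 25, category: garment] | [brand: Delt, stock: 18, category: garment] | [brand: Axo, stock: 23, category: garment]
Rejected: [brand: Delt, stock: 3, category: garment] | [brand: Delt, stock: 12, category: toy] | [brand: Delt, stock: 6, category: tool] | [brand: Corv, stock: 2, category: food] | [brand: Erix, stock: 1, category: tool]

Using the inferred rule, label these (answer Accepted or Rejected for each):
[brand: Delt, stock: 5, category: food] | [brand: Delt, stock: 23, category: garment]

All 'Accepted' examples share one property — stock ≥ 18 — and every 'Rejected' example lacks it.
[brand: Delt, stock: 5, category: food]: Rejected (stock = 5).
[brand: Delt, stock: 23, category: garment]: Accepted (stock = 23).

Rejected, Accepted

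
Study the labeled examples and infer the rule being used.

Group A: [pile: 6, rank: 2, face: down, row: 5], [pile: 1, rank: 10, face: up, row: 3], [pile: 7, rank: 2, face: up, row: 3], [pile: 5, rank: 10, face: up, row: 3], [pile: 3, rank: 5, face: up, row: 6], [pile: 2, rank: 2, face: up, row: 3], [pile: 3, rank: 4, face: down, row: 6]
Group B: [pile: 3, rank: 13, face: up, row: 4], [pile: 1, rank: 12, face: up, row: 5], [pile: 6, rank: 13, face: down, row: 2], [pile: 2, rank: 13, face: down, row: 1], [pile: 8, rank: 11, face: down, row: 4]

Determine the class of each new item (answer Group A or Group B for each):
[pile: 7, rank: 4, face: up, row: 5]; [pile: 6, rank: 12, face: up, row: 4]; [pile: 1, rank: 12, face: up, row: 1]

The rule appears to be: rank ≤ 10.
[pile: 7, rank: 4, face: up, row: 5] — rank = 4, hence Group A.
[pile: 6, rank: 12, face: up, row: 4] — rank = 12, hence Group B.
[pile: 1, rank: 12, face: up, row: 1] — rank = 12, hence Group B.

Group A, Group B, Group B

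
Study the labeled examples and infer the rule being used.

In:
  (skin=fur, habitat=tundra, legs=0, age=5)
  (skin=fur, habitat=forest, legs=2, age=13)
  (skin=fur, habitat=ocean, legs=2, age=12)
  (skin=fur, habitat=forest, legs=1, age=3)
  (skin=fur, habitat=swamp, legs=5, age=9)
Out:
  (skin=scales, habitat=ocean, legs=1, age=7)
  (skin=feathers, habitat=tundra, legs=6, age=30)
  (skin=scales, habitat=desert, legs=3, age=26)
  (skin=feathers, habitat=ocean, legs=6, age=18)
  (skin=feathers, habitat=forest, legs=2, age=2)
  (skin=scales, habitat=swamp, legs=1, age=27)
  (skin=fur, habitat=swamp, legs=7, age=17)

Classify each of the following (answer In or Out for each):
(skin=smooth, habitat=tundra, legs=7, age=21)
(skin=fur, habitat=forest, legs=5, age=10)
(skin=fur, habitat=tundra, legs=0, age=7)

The pattern is that an item is 'In' exactly when: skin is fur AND age ≤ 13.
Out: (skin=smooth, habitat=tundra, legs=7, age=21), since skin is smooth, age = 21.
In: (skin=fur, habitat=forest, legs=5, age=10), since skin is fur, age = 10.
In: (skin=fur, habitat=tundra, legs=0, age=7), since skin is fur, age = 7.

Out, In, In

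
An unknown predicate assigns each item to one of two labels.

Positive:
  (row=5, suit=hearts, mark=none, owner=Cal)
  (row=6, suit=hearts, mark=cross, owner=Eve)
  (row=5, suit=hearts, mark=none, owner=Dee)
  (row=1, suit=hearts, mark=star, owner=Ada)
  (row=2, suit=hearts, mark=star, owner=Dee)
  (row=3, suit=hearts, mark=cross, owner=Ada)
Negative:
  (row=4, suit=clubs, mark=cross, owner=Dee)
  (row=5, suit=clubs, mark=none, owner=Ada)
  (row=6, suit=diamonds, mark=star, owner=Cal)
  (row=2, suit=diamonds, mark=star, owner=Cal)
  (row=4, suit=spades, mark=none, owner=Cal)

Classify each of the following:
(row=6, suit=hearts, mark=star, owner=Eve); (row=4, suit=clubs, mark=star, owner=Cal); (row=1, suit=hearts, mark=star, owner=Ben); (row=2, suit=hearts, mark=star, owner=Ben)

The pattern is that an item is 'Positive' exactly when: suit is hearts.
(row=6, suit=hearts, mark=star, owner=Eve): suit is hearts — qualifies, so Positive. (row=4, suit=clubs, mark=star, owner=Cal): suit is clubs — doesn't qualify, so Negative. (row=1, suit=hearts, mark=star, owner=Ben): suit is hearts — qualifies, so Positive. (row=2, suit=hearts, mark=star, owner=Ben): suit is hearts — qualifies, so Positive.

Positive, Negative, Positive, Positive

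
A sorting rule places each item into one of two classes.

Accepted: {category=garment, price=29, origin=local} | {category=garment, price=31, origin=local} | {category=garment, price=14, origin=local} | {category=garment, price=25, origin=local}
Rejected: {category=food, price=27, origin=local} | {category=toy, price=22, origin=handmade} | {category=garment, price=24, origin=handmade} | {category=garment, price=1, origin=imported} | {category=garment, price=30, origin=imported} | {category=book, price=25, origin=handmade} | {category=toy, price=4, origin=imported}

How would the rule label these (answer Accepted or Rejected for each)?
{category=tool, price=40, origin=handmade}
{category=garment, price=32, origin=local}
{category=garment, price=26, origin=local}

Rejected, Accepted, Accepted

Rule: origin is local AND category is garment. This holds for each 'Accepted' example and fails for each 'Rejected' one.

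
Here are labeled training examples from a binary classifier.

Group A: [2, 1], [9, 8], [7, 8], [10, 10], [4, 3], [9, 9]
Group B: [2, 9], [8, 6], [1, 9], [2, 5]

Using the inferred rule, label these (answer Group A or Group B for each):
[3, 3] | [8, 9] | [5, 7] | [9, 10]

Group A, Group A, Group B, Group A

Every 'Group A' example satisfies: |first − second| ≤ 1. None of the 'Group B' examples do.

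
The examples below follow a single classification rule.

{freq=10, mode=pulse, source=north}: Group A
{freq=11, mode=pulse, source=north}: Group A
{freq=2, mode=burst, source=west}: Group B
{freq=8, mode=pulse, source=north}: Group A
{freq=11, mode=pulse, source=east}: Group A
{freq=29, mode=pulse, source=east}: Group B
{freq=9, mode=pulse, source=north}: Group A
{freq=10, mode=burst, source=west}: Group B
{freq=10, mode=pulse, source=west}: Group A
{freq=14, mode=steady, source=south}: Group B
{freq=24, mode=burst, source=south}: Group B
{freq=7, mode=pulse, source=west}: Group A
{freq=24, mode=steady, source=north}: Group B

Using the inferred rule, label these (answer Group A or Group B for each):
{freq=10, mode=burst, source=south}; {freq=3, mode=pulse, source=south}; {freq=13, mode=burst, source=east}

The common property of the 'Group A' items is: mode is pulse AND freq ≤ 11. No 'Group B' item has it.
{freq=10, mode=burst, source=south} — mode is burst, freq = 10, hence Group B. {freq=3, mode=pulse, source=south} — mode is pulse, freq = 3, hence Group A. {freq=13, mode=burst, source=east} — mode is burst, freq = 13, hence Group B.

Group B, Group A, Group B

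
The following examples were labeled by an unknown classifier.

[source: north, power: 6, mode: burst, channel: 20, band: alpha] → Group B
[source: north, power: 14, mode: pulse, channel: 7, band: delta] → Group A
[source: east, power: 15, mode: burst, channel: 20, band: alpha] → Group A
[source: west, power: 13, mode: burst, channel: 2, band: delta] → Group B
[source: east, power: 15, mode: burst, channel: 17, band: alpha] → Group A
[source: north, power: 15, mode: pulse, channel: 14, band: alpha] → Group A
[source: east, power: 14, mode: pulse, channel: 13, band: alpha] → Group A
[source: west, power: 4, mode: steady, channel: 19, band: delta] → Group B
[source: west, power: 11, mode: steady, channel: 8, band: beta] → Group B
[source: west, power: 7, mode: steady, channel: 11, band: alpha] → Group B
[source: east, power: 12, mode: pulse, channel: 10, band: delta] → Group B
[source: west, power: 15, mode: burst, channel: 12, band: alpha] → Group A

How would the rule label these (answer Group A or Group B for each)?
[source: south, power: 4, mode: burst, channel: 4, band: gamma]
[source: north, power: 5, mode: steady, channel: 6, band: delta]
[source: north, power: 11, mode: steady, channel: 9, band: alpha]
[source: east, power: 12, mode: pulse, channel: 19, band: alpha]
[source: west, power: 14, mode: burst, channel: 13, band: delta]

The simplest hypothesis consistent with all the labels is: power ≥ 14.
[source: south, power: 4, mode: burst, channel: 4, band: gamma]: Group B (power = 4).
[source: north, power: 5, mode: steady, channel: 6, band: delta]: Group B (power = 5).
[source: north, power: 11, mode: steady, channel: 9, band: alpha]: Group B (power = 11).
[source: east, power: 12, mode: pulse, channel: 19, band: alpha]: Group B (power = 12).
[source: west, power: 14, mode: burst, channel: 13, band: delta]: Group A (power = 14).

Group B, Group B, Group B, Group B, Group A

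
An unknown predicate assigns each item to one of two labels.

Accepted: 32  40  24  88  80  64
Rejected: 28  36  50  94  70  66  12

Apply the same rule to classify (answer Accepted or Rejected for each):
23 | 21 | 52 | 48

The rule appears to be: multiple of 8.
23 → 23 = 8·2 + 7 → Rejected.
21 → 21 = 8·2 + 5 → Rejected.
52 → 52 = 8·6 + 4 → Rejected.
48 → 48 = 8·6 → Accepted.

Rejected, Rejected, Rejected, Accepted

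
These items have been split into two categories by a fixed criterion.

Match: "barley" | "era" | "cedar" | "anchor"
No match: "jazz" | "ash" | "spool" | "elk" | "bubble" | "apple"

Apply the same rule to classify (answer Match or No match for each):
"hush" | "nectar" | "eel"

The rule appears to be: contains 'r'.
No match: "hush", since no 'r'. Match: "nectar", since has 'r'. No match: "eel", since no 'r'.

No match, Match, No match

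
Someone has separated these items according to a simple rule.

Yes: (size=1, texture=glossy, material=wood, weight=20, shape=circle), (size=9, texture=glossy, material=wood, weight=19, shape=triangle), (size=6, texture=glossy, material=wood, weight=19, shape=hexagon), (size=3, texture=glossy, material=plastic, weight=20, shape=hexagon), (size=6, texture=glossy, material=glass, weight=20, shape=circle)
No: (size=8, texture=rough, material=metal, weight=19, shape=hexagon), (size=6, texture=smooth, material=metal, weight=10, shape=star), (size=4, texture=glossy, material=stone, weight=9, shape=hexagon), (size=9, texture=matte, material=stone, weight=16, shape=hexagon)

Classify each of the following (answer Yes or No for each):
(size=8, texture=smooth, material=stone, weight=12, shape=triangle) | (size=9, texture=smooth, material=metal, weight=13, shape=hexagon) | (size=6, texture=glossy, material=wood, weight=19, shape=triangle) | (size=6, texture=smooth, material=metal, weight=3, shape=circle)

No, No, Yes, No

All 'Yes' examples share one property — texture is glossy AND weight ≥ 10 — and every 'No' example lacks it.
(size=8, texture=smooth, material=stone, weight=12, shape=triangle): texture is smooth, weight = 12 — does not satisfy this, so No.
(size=9, texture=smooth, material=metal, weight=13, shape=hexagon): texture is smooth, weight = 13 — does not satisfy this, so No.
(size=6, texture=glossy, material=wood, weight=19, shape=triangle): texture is glossy, weight = 19 — meets the rule, so Yes.
(size=6, texture=smooth, material=metal, weight=3, shape=circle): texture is smooth, weight = 3 — does not satisfy this, so No.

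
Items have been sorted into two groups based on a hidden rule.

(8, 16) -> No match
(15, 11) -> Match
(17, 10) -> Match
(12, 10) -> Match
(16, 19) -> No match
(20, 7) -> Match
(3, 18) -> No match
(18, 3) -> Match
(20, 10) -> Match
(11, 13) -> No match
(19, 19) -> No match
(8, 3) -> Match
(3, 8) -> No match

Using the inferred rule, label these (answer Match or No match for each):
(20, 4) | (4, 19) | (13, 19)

Match, No match, No match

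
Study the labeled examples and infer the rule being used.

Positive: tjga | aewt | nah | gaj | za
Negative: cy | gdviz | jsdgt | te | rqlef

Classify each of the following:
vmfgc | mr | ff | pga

Negative, Negative, Negative, Positive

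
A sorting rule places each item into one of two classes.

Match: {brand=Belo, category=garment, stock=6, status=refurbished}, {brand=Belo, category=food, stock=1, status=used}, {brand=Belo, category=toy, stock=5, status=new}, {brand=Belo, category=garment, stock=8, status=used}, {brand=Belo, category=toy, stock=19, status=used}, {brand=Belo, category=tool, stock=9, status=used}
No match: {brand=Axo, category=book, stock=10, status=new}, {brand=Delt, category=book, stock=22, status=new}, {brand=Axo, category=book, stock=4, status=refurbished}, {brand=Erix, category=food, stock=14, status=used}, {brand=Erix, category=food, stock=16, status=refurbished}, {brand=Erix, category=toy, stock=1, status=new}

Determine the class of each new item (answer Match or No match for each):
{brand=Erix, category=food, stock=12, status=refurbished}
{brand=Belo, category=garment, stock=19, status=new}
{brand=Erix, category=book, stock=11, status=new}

The distinguishing property — brand is Belo — holds for all the 'Match' cases and none of the 'No match' cases.
{brand=Erix, category=food, stock=12, status=refurbished}: No match (brand is Erix).
{brand=Belo, category=garment, stock=19, status=new}: Match (brand is Belo).
{brand=Erix, category=book, stock=11, status=new}: No match (brand is Erix).

No match, Match, No match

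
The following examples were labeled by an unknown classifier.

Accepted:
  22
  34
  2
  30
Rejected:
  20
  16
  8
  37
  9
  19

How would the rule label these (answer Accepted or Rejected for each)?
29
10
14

Rejected, Accepted, Accepted

One predicate separates the groups cleanly: ≡ 2 (mod 4).
29 → 29 mod 4 = 1 → Rejected. 10 → 10 mod 4 = 2 → Accepted. 14 → 14 mod 4 = 2 → Accepted.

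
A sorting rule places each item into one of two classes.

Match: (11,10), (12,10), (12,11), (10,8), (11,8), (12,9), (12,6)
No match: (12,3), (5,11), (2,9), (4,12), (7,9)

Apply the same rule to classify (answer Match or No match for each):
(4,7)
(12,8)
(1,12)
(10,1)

No match, Match, No match, No match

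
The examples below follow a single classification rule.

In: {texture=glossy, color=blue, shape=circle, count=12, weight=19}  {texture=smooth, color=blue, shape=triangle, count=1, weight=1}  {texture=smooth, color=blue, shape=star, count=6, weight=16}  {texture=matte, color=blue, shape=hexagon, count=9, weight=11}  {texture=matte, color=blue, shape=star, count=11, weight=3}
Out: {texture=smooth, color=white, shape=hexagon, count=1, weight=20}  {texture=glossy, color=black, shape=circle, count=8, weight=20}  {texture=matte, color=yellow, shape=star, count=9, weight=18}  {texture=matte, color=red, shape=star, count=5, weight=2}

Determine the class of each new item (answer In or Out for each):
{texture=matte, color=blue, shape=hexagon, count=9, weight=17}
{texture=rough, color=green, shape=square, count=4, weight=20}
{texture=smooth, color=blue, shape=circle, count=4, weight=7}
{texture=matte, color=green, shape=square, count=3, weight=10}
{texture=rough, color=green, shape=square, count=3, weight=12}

All 'In' examples share one property — color is blue — and every 'Out' example lacks it.
{texture=matte, color=blue, shape=hexagon, count=9, weight=17}: color is blue, satisfies this → In. {texture=rough, color=green, shape=square, count=4, weight=20}: color is green, fails the rule → Out. {texture=smooth, color=blue, shape=circle, count=4, weight=7}: color is blue, satisfies this → In. {texture=matte, color=green, shape=square, count=3, weight=10}: color is green, fails the rule → Out. {texture=rough, color=green, shape=square, count=3, weight=12}: color is green, fails the rule → Out.

In, Out, In, Out, Out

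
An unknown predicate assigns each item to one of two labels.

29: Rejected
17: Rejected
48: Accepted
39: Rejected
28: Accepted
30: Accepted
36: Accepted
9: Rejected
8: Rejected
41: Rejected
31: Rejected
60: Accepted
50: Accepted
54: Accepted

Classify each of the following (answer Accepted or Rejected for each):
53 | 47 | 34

The pattern is that an item is 'Accepted' exactly when: even AND at least 9.
53 → 53 is odd, 53 ≥ 9 → Rejected.
47 → 47 is odd, 47 ≥ 9 → Rejected.
34 → 34 is even, 34 ≥ 9 → Accepted.

Rejected, Rejected, Accepted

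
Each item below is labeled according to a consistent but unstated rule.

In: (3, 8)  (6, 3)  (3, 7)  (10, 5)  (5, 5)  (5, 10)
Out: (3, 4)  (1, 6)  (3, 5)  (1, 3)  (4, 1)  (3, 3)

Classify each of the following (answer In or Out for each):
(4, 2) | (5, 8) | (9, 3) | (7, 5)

Out, In, In, In

One predicate separates the groups cleanly: sum ≥ 9.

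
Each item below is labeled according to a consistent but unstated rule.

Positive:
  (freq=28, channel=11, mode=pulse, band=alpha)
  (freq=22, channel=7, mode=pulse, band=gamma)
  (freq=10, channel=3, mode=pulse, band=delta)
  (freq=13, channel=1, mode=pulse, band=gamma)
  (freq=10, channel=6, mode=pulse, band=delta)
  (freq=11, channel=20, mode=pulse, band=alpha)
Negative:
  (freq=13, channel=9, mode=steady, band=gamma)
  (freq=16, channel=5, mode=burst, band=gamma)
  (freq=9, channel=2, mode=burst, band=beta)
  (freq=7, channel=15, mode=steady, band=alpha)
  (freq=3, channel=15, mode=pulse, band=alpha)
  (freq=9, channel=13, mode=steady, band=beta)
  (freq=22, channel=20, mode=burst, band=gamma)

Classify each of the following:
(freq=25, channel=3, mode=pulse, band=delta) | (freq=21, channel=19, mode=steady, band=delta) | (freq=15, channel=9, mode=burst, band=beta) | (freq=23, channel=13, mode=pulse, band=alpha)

Positive, Negative, Negative, Positive

The pattern is that an item is 'Positive' exactly when: mode is pulse AND freq ≥ 7.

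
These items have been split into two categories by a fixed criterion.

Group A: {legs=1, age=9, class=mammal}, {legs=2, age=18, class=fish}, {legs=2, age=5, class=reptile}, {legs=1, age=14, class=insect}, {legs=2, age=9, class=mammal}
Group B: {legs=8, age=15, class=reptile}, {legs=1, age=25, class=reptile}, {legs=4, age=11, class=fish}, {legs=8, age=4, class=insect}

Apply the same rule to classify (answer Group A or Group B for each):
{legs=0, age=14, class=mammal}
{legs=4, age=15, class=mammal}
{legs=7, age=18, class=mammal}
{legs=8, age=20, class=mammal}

Group A, Group B, Group B, Group B

Rule: legs ≤ 2 AND age ≤ 18. This holds for each 'Group A' example and fails for each 'Group B' one.
Group A: {legs=0, age=14, class=mammal}, since legs = 0, age = 14. Group B: {legs=4, age=15, class=mammal}, since legs = 4, age = 15. Group B: {legs=7, age=18, class=mammal}, since legs = 7, age = 18. Group B: {legs=8, age=20, class=mammal}, since legs = 8, age = 20.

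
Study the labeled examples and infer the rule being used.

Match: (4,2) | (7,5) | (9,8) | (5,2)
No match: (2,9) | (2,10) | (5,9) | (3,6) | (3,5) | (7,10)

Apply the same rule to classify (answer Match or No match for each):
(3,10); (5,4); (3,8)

Rule: first > second. This holds for each 'Match' example and fails for each 'No match' one.

No match, Match, No match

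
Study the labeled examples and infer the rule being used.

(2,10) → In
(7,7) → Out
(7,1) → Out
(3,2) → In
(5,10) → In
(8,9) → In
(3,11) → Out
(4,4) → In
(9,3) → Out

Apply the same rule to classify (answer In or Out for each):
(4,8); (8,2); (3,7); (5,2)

In, In, Out, In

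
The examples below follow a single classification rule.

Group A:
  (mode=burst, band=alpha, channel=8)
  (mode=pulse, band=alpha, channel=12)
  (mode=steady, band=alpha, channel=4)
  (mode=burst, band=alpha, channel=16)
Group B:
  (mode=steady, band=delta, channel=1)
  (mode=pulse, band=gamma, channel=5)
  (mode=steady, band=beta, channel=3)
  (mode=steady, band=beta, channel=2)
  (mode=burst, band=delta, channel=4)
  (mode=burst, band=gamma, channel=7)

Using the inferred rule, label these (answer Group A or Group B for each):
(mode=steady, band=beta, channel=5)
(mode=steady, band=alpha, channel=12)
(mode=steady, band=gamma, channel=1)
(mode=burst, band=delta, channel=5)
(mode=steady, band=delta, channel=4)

Rule: band is alpha. This holds for each 'Group A' example and fails for each 'Group B' one.
(mode=steady, band=beta, channel=5) — band is beta, hence Group B. (mode=steady, band=alpha, channel=12) — band is alpha, hence Group A. (mode=steady, band=gamma, channel=1) — band is gamma, hence Group B. (mode=burst, band=delta, channel=5) — band is delta, hence Group B. (mode=steady, band=delta, channel=4) — band is delta, hence Group B.

Group B, Group A, Group B, Group B, Group B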